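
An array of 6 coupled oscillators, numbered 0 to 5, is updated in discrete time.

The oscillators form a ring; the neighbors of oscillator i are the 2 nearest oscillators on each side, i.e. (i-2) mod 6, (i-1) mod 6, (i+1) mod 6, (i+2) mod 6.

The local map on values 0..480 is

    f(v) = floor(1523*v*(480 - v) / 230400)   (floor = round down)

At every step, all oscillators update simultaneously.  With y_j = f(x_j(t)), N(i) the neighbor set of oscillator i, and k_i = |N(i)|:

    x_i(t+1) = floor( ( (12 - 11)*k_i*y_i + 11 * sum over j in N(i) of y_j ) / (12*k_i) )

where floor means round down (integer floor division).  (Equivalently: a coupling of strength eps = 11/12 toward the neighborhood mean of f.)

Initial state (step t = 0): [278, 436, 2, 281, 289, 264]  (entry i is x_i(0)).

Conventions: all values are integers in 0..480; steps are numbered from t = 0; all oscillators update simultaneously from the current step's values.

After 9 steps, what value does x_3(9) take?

Simulating step by step:
t=0: [278, 436, 2, 281, 289, 264]
t=1: [230, 267, 282, 230, 287, 313]
t=2: [365, 369, 374, 365, 368, 372]
t=3: [268, 270, 273, 268, 270, 273]
t=4: [373, 374, 374, 373, 374, 374]
t=5: [262, 262, 262, 262, 262, 262]
t=6: [377, 377, 377, 377, 377, 377]
t=7: [256, 256, 256, 256, 256, 256]
t=8: [379, 379, 379, 379, 379, 379]
t=9: [253, 253, 253, 253, 253, 253]

Answer: x_3(9) = 253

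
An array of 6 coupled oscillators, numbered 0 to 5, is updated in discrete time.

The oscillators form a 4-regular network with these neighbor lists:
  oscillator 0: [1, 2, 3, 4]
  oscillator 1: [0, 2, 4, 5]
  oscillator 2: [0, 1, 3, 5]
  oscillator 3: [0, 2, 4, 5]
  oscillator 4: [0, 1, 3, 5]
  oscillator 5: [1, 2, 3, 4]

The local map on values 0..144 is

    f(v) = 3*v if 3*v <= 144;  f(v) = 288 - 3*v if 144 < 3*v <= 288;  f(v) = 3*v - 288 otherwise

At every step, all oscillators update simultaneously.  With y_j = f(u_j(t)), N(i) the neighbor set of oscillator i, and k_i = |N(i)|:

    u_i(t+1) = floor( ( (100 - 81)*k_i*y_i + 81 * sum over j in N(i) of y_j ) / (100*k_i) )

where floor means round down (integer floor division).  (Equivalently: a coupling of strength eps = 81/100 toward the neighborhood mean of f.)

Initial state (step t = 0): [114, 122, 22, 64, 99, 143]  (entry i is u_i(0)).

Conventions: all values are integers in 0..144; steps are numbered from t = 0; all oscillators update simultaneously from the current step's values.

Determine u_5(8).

Simulating step by step:
t=0: [114, 122, 22, 64, 99, 143]
t=1: [60, 69, 87, 72, 76, 77]
t=2: [69, 66, 69, 64, 75, 59]
t=3: [82, 85, 91, 86, 88, 87]
t=4: [28, 28, 29, 27, 31, 25]
t=5: [85, 84, 82, 84, 83, 84]
t=6: [37, 37, 36, 37, 35, 37]
t=7: [109, 109, 110, 109, 109, 109]
t=8: [39, 39, 39, 39, 39, 39]

Answer: u_5(8) = 39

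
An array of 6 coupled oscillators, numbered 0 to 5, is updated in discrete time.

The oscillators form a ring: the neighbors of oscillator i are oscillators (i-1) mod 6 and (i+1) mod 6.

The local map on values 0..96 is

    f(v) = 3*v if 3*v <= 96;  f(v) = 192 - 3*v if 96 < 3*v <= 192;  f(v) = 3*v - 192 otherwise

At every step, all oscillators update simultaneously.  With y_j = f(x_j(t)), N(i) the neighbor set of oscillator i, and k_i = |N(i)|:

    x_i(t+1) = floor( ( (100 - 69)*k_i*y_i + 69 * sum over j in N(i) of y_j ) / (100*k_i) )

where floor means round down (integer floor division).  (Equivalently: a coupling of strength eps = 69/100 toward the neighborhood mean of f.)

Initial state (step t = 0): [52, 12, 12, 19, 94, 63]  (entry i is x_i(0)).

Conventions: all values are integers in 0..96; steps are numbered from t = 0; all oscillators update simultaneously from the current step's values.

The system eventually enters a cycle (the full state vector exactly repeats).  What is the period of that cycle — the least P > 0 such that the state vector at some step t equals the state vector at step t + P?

Answer: 10
Key observation: The state at step 70, [61, 55, 61, 55, 61, 55], reappears at step 80 — and no state repeats earlier — so the cycle the system enters has period 10.

Derivation:
t=0: [52, 12, 12, 19, 94, 63]
t=1: [24, 36, 43, 61, 48, 44]
t=2: [72, 72, 51, 41, 38, 60]
t=3: [19, 29, 44, 61, 52, 38]
t=4: [74, 67, 51, 35, 41, 56]
t=5: [20, 26, 45, 64, 59, 41]
t=6: [69, 64, 44, 24, 28, 47]
t=7: [22, 25, 43, 72, 68, 49]
t=8: [61, 67, 53, 33, 27, 40]
t=9: [30, 17, 45, 68, 82, 53]
t=10: [56, 66, 39, 42, 32, 59]
t=11: [14, 36, 48, 79, 57, 46]
t=12: [60, 57, 59, 37, 40, 38]
t=13: [37, 15, 39, 55, 77, 53]
t=14: [52, 67, 48, 47, 32, 51]
t=15: [27, 31, 35, 65, 60, 57]
t=16: [64, 86, 60, 35, 12, 38]
t=17: [49, 24, 56, 43, 68, 36]
t=18: [67, 46, 54, 31, 54, 45]
t=19: [41, 30, 60, 49, 61, 31]
t=20: [84, 55, 50, 21, 50, 55]
t=21: [37, 43, 44, 48, 44, 43]
t=22: [68, 68, 56, 56, 56, 68]
t=23: [12, 16, 19, 24, 19, 16]
t=24: [44, 46, 59, 61, 59, 46]
t=25: [55, 42, 26, 13, 26, 42]
t=26: [53, 56, 60, 65, 60, 56]
t=27: [26, 22, 13, 9, 13, 22]
t=28: [69, 60, 44, 35, 44, 60]
t=29: [12, 29, 52, 68, 52, 29]
t=30: [71, 51, 45, 28, 45, 51]
t=31: [33, 39, 60, 65, 60, 39]
t=32: [80, 59, 30, 9, 30, 59]
t=33: [25, 52, 42, 70, 42, 52]
t=34: [48, 59, 39, 51, 39, 59]
t=35: [25, 47, 41, 63, 41, 47]
t=36: [58, 65, 40, 48, 40, 65]
t=37: [7, 31, 39, 64, 39, 31]
t=38: [70, 61, 55, 51, 55, 61]
t=39: [11, 18, 24, 30, 24, 18]
t=40: [47, 52, 72, 77, 72, 52]
t=41: [40, 37, 33, 28, 33, 37]
t=42: [78, 82, 85, 90, 85, 82]
t=43: [50, 52, 65, 67, 65, 52]
t=44: [37, 26, 16, 4, 16, 26]
t=45: [78, 68, 45, 36, 45, 68]
t=46: [21, 37, 50, 65, 50, 37]
t=47: [75, 61, 42, 29, 42, 61]
t=48: [16, 36, 53, 72, 53, 36]
t=49: [72, 53, 47, 30, 47, 53]
t=50: [30, 36, 58, 63, 58, 36]
t=51: [85, 63, 35, 13, 35, 63]
t=52: [21, 52, 41, 72, 41, 52]
t=53: [44, 56, 42, 55, 42, 56]
t=54: [35, 50, 38, 53, 38, 50]
t=55: [55, 69, 50, 64, 50, 69]
t=56: [18, 28, 18, 28, 18, 28]
t=57: [74, 63, 74, 63, 74, 63]
t=58: [11, 21, 11, 21, 11, 21]
t=59: [53, 42, 53, 42, 53, 42]
t=60: [55, 43, 55, 43, 55, 43]
t=61: [51, 38, 51, 38, 51, 38]
t=62: [65, 51, 65, 51, 65, 51]
t=63: [27, 14, 27, 14, 27, 14]
t=64: [54, 68, 54, 68, 54, 68]
t=65: [17, 24, 17, 24, 17, 24]
t=66: [65, 57, 65, 57, 65, 57]
t=67: [15, 8, 15, 8, 15, 8]
t=68: [30, 38, 30, 38, 30, 38]
t=69: [81, 86, 81, 86, 81, 86]
t=70: [61, 55, 61, 55, 61, 55]
t=71: [21, 14, 21, 14, 21, 14]
t=72: [48, 56, 48, 56, 48, 56]
t=73: [31, 40, 31, 40, 31, 40]
t=74: [78, 86, 78, 86, 78, 86]
t=75: [58, 49, 58, 49, 58, 49]
t=76: [36, 26, 36, 26, 36, 26]
t=77: [79, 82, 79, 82, 79, 82]
t=78: [51, 47, 51, 47, 51, 47]
t=79: [47, 42, 47, 42, 47, 42]
t=80: [61, 55, 61, 55, 61, 55]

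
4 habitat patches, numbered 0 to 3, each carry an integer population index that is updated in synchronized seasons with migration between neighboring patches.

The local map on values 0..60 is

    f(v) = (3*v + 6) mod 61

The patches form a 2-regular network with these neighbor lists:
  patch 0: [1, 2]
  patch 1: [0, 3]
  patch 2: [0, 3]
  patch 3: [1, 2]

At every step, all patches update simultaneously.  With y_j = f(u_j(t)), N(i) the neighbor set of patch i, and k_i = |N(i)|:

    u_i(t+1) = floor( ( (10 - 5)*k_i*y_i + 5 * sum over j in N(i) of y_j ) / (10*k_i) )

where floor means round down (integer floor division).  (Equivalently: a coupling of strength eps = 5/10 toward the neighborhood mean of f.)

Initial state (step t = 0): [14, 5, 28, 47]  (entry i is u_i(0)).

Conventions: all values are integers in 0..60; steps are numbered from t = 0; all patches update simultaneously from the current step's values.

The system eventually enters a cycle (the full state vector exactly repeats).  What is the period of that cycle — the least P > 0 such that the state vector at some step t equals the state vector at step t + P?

Simulating step by step:
t=0: [14, 5, 28, 47]
t=1: [36, 28, 32, 25]
t=2: [44, 32, 38, 27]
t=3: [33, 31, 40, 38]
t=4: [32, 44, 27, 40]
t=5: [31, 19, 24, 12]
t=6: [23, 21, 28, 25]
t=7: [16, 12, 23, 19]
t=8: [41, 35, 21, 15]
t=9: [18, 39, 18, 40]
t=10: [45, 16, 46, 17]
t=11: [28, 46, 30, 47]
t=12: [28, 24, 31, 26]
t=13: [28, 21, 32, 25]
t=14: [26, 16, 32, 22]
t=15: [35, 35, 29, 29]
t=16: [45, 45, 36, 36]
t=17: [27, 27, 44, 44]
t=18: [23, 23, 18, 18]
t=19: [25, 25, 48, 48]
t=20: [22, 22, 26, 26]
t=21: [14, 14, 20, 20]
t=22: [37, 37, 15, 15]
t=23: [54, 54, 52, 52]
t=24: [44, 44, 41, 41]
t=25: [13, 13, 9, 9]
t=26: [42, 42, 36, 36]
t=27: [20, 20, 42, 42]
t=28: [6, 6, 8, 8]
t=29: [25, 25, 28, 28]
t=30: [22, 22, 26, 26]

Answer: 10
Key observation: The state at step 20, [22, 22, 26, 26], reappears at step 30 — and no state repeats earlier — so the cycle the system enters has period 10.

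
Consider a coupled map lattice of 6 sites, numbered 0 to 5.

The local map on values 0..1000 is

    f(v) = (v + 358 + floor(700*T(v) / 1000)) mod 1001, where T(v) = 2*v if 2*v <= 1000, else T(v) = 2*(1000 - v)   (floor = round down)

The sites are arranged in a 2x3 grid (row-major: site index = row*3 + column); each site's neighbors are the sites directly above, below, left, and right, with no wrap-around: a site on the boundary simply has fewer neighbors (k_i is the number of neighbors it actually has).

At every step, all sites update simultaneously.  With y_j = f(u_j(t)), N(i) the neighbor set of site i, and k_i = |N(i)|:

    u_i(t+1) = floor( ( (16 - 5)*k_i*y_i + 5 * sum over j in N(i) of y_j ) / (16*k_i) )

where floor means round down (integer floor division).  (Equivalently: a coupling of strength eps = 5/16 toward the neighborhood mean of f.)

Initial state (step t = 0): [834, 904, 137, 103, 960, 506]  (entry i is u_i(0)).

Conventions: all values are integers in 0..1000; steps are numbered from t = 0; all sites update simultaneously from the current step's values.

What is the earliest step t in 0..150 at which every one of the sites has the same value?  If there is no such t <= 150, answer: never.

Answer: never
Key observation: The state at step 13 reappears at step 15 — the system is in a cycle of period 2 from step 13 on.  No step 0..15 is synchronized, and the cycle repeats forever, so no step up to 150 (or ever) has all sites equal.

Derivation:
t=0: [834, 904, 137, 103, 960, 506]  (not all equal)
t=1: [447, 425, 619, 540, 418, 546]  (not all equal)
t=2: [438, 394, 492, 495, 399, 505]  (not all equal)
t=3: [412, 338, 503, 487, 361, 514]  (not all equal)
t=4: [345, 232, 493, 449, 282, 500]  (not all equal)
t=5: [337, 707, 601, 332, 221, 472]  (not all equal)
t=6: [211, 489, 505, 269, 726, 555]  (not all equal)
t=7: [677, 560, 547, 209, 431, 527]  (not all equal)
t=8: [551, 513, 538, 727, 470, 520]  (not all equal)
t=9: [527, 541, 543, 479, 496, 537]  (not all equal)
t=10: [538, 541, 539, 518, 541, 542]  (not all equal)
t=11: [542, 540, 540, 546, 540, 540]  (not all equal)
t=12: [539, 540, 541, 538, 540, 541]  (not all equal)
t=13: [541, 540, 540, 541, 540, 540]  (not all equal)
t=14: [540, 540, 541, 540, 540, 541]  (not all equal)
t=15: [541, 540, 540, 541, 540, 540]  (not all equal)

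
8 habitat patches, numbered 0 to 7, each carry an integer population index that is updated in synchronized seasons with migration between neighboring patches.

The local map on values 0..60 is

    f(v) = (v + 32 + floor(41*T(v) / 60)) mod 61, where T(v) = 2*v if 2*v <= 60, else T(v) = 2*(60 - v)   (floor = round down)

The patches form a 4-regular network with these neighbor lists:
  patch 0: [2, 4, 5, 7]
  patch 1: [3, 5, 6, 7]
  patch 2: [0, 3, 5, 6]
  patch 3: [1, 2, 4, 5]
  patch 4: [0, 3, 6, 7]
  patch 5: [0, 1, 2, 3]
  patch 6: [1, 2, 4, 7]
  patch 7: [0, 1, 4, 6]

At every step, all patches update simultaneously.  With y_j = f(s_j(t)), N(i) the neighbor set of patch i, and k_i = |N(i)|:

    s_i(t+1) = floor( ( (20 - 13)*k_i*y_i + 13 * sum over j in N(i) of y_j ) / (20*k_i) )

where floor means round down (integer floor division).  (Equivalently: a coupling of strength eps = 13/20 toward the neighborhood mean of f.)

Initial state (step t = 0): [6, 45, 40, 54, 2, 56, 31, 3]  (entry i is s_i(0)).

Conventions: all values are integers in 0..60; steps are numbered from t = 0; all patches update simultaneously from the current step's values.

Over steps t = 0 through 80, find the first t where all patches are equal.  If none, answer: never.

Simulating step by step:
t=0: [6, 45, 40, 54, 2, 56, 31, 3]  (not all equal)
t=1: [39, 36, 38, 34, 38, 36, 38, 39]  (not all equal)
t=2: [38, 39, 39, 39, 38, 39, 38, 38]  (not all equal)
t=3: [38, 38, 38, 38, 38, 38, 38, 38]  (all equal)

Answer: 3
Key observation: Synchronization is absorbing here: once all patches are equal they stay equal, and step 3 is the first all-equal step.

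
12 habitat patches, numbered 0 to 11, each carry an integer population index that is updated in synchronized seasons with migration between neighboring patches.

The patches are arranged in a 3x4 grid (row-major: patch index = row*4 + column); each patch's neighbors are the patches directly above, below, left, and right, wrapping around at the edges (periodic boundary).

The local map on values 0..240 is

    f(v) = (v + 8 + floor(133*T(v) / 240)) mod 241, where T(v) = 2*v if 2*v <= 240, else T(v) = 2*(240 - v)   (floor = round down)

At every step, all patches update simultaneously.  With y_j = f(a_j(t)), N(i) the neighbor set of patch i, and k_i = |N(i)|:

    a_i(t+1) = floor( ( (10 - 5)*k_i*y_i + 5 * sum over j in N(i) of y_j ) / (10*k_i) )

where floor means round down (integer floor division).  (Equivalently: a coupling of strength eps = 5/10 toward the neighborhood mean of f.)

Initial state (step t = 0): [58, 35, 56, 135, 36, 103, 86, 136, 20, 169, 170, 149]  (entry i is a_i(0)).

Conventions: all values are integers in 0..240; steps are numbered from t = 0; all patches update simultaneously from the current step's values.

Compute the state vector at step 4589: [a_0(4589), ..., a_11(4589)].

Answer: [197, 197, 197, 197, 197, 197, 197, 197, 197, 197, 197, 197]
Key observation: The state at step 22, [11, 11, 11, 11, 11, 11, 11, 11, 11, 11, 11, 11], reappears at step 30: the system is in a cycle of period 8 from step 22 on.  Therefore the state at step 4589 equals the state at step 22 + ((4589 - 22) mod 8) = 29, which is [197, 197, 197, 197, 197, 197, 197, 197, 197, 197, 197, 197].

Derivation:
t=0: [58, 35, 56, 135, 36, 103, 86, 136, 20, 169, 170, 149]
t=1: [94, 102, 100, 45, 94, 158, 142, 47, 55, 53, 50, 20]
t=2: [184, 181, 165, 123, 159, 78, 65, 100, 134, 118, 107, 80]
t=3: [14, 33, 58, 62, 60, 109, 152, 153, 36, 62, 160, 149]
t=4: [72, 106, 95, 93, 113, 164, 57, 46, 82, 120, 45, 39]
t=5: [157, 165, 187, 172, 59, 55, 117, 105, 124, 76, 106, 118]
t=6: [30, 47, 40, 40, 114, 102, 80, 136, 50, 132, 141, 69]
t=7: [75, 104, 95, 87, 56, 150, 131, 62, 87, 66, 63, 106]
t=8: [174, 180, 176, 188, 126, 72, 71, 139, 179, 145, 145, 198]
t=9: [14, 31, 31, 12, 34, 105, 104, 33, 14, 33, 33, 12]
t=10: [46, 88, 87, 44, 87, 171, 170, 85, 46, 90, 89, 44]
t=11: [125, 159, 158, 122, 146, 81, 80, 144, 126, 161, 160, 123]
t=12: [18, 35, 35, 18, 37, 116, 116, 37, 18, 35, 35, 18]
t=13: [54, 67, 67, 54, 66, 37, 37, 66, 54, 67, 67, 54]
t=14: [127, 137, 137, 127, 132, 109, 109, 132, 127, 137, 137, 127]
t=15: [18, 45, 45, 18, 45, 154, 154, 45, 18, 45, 45, 18]
t=16: [59, 84, 84, 59, 77, 48, 48, 77, 59, 84, 84, 59]
t=17: [143, 168, 168, 143, 152, 135, 135, 152, 143, 168, 168, 143]
t=18: [16, 14, 14, 16, 16, 16, 16, 16, 16, 14, 14, 16]
t=19: [40, 38, 38, 40, 41, 40, 40, 41, 40, 38, 38, 40]
t=20: [91, 89, 89, 91, 93, 91, 91, 93, 91, 89, 89, 91]
t=21: [199, 196, 196, 199, 202, 198, 198, 202, 199, 196, 196, 199]
t=22: [11, 11, 11, 11, 11, 11, 11, 11, 11, 11, 11, 11]
t=23: [31, 31, 31, 31, 31, 31, 31, 31, 31, 31, 31, 31]
t=24: [73, 73, 73, 73, 73, 73, 73, 73, 73, 73, 73, 73]
t=25: [161, 161, 161, 161, 161, 161, 161, 161, 161, 161, 161, 161]
t=26: [15, 15, 15, 15, 15, 15, 15, 15, 15, 15, 15, 15]
t=27: [39, 39, 39, 39, 39, 39, 39, 39, 39, 39, 39, 39]
t=28: [90, 90, 90, 90, 90, 90, 90, 90, 90, 90, 90, 90]
t=29: [197, 197, 197, 197, 197, 197, 197, 197, 197, 197, 197, 197]
t=30: [11, 11, 11, 11, 11, 11, 11, 11, 11, 11, 11, 11]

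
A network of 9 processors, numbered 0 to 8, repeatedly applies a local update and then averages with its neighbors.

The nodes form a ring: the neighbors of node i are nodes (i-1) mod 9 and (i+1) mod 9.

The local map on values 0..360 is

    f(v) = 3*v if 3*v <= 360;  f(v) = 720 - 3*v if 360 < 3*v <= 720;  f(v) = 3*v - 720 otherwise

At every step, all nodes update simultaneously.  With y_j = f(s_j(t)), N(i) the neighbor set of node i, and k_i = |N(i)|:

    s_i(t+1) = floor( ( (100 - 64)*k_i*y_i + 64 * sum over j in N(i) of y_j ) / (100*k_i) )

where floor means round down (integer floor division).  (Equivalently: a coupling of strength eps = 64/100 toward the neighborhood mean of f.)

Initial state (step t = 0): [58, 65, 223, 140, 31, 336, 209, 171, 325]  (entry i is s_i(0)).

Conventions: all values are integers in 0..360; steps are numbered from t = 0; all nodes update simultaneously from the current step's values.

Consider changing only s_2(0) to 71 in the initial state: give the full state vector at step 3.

Answer: [307, 275, 230, 252, 266, 265, 257, 284, 328]
Key observation: This trace re-runs the system from the modified initial state.

Derivation:
t=0: [58, 65, 71, 140, 31, 336, 209, 171, 325]
t=1: [206, 194, 235, 205, 221, 163, 191, 185, 213]
t=2: [106, 87, 83, 60, 128, 148, 179, 132, 114]
t=3: [307, 275, 230, 252, 266, 265, 257, 284, 328]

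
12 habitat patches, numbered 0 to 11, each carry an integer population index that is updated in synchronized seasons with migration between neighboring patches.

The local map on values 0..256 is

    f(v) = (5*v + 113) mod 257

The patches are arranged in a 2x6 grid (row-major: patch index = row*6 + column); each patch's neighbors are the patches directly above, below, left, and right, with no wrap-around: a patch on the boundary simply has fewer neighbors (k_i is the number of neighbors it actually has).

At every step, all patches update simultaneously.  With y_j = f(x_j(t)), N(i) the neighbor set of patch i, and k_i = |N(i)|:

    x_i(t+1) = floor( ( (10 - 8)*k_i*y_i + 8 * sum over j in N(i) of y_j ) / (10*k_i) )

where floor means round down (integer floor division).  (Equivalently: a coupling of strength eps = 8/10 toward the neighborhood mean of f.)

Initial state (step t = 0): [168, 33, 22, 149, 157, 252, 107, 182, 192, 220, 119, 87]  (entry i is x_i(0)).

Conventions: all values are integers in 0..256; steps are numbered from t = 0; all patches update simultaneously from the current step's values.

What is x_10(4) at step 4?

Simulating step by step:
t=0: [168, 33, 22, 149, 157, 252, 107, 182, 192, 220, 119, 87]
t=1: [98, 179, 85, 160, 123, 82, 200, 103, 185, 123, 131, 119]
t=2: [146, 107, 108, 148, 150, 165, 98, 111, 95, 151, 216, 144]
t=3: [103, 124, 105, 103, 128, 95, 108, 110, 118, 105, 99, 145]
t=4: [166, 147, 164, 152, 123, 137, 133, 175, 143, 130, 133, 80]

Answer: x_10(4) = 133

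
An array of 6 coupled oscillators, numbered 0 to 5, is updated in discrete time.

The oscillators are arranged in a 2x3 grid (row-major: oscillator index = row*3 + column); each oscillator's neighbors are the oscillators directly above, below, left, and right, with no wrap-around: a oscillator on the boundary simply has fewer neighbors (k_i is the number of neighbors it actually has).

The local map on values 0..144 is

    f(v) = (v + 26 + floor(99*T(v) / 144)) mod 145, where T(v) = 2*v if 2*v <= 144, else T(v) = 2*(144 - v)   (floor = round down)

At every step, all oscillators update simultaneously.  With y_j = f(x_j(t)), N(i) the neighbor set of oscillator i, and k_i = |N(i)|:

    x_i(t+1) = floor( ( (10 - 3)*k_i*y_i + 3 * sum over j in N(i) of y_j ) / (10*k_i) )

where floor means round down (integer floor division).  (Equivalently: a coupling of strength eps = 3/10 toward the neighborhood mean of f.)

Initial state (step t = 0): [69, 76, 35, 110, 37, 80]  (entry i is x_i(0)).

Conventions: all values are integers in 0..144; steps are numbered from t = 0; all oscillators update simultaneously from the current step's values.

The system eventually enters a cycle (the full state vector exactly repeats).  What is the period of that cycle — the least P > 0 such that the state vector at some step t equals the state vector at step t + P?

Simulating step by step:
t=0: [69, 76, 35, 110, 37, 80]
t=1: [43, 61, 91, 49, 92, 67]
t=2: [114, 39, 40, 125, 51, 41]
t=3: [47, 98, 120, 28, 28, 104]
t=4: [116, 55, 36, 98, 81, 46]
t=5: [32, 27, 99, 41, 52, 118]
t=6: [103, 77, 47, 102, 27, 30]
t=7: [41, 61, 117, 47, 81, 101]
t=8: [110, 38, 34, 121, 53, 41]
t=9: [48, 96, 110, 29, 31, 102]
t=10: [118, 57, 38, 101, 87, 48]
t=11: [32, 30, 104, 40, 51, 122]
t=12: [104, 82, 47, 100, 26, 29]
t=13: [41, 60, 117, 47, 79, 99]
t=14: [110, 36, 34, 121, 54, 41]
t=15: [47, 92, 109, 30, 33, 103]
t=16: [117, 58, 39, 104, 90, 49]
t=17: [33, 32, 106, 40, 51, 123]
t=18: [106, 85, 47, 100, 26, 28]
t=19: [40, 59, 116, 47, 78, 98]
t=20: [108, 35, 33, 121, 54, 42]
t=21: [47, 91, 107, 30, 33, 104]
t=22: [117, 58, 39, 104, 90, 49]

Answer: 6
Key observation: The state at step 16, [117, 58, 39, 104, 90, 49], reappears at step 22 — and no state repeats earlier — so the cycle the system enters has period 6.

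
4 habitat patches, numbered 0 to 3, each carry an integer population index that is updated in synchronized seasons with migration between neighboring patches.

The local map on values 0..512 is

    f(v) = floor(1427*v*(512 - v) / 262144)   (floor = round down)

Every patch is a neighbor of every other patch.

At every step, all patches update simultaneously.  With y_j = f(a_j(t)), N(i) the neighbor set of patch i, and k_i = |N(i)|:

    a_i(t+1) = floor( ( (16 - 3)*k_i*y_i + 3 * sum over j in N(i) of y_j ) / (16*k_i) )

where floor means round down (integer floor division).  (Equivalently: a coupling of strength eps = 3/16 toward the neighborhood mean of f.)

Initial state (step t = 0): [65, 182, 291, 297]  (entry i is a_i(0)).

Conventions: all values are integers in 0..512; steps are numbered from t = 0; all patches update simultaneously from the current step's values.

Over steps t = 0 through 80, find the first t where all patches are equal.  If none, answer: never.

Simulating step by step:
t=0: [65, 182, 291, 297]  (not all equal)
t=1: [192, 318, 336, 334]  (not all equal)
t=2: [332, 333, 322, 324]  (not all equal)
t=3: [325, 325, 331, 330]  (not all equal)
t=4: [329, 329, 326, 326]  (not all equal)
t=5: [327, 327, 329, 329]  (not all equal)
t=6: [328, 328, 327, 327]  (not all equal)
t=7: [328, 328, 328, 328]  (all equal)

Answer: 7
Key observation: Synchronization is absorbing here: once all patches are equal they stay equal, and step 7 is the first all-equal step.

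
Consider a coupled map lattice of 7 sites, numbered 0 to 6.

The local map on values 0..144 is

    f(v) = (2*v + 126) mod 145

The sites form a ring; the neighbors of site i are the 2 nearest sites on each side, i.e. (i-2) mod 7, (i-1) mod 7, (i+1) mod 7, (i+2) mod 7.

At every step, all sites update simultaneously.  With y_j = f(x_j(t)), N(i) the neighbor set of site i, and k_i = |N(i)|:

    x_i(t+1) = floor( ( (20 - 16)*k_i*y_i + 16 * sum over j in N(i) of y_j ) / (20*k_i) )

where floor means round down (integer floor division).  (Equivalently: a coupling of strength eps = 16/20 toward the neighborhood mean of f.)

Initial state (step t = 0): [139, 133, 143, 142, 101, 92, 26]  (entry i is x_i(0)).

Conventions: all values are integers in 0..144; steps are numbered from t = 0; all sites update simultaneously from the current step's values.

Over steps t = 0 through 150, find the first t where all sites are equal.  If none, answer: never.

Answer: 13
Key observation: Synchronization is absorbing here: once all sites are equal they stay equal, and step 13 is the first all-equal step.

Derivation:
t=0: [139, 133, 143, 142, 101, 92, 26]  (not all equal)
t=1: [78, 98, 99, 80, 66, 65, 61]  (not all equal)
t=2: [83, 89, 91, 86, 100, 121, 99]  (not all equal)
t=3: [29, 15, 15, 30, 34, 31, 32]  (not all equal)
t=4: [29, 29, 30, 31, 37, 43, 37]  (not all equal)
t=5: [48, 43, 43, 49, 52, 51, 51]  (not all equal)
t=6: [75, 74, 75, 76, 79, 81, 79]  (not all equal)
t=7: [134, 132, 132, 135, 137, 137, 136]  (not all equal)
t=8: [104, 103, 104, 105, 106, 107, 106]  (not all equal)
t=9: [45, 44, 44, 46, 47, 47, 46]  (not all equal)
t=10: [71, 71, 71, 72, 73, 73, 72]  (not all equal)
t=11: [124, 123, 124, 125, 125, 125, 125]  (not all equal)
t=12: [84, 84, 84, 84, 85, 85, 84]  (not all equal)
t=13: [4, 4, 4, 4, 4, 4, 4]  (all equal)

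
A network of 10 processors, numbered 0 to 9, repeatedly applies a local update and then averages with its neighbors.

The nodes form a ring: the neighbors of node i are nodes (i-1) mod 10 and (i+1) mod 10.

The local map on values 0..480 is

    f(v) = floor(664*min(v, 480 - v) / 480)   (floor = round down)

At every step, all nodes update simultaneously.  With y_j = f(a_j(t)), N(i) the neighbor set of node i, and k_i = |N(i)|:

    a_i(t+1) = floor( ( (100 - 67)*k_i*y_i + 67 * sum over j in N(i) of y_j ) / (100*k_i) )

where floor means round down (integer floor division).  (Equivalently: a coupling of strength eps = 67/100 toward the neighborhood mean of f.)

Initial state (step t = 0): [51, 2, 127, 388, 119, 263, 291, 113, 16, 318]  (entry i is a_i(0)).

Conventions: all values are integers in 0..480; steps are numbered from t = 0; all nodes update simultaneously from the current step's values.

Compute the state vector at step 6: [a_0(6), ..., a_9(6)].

Simulating step by step:
t=0: [51, 2, 127, 388, 119, 263, 291, 113, 16, 318]
t=1: [98, 82, 100, 155, 197, 241, 238, 146, 134, 104]
t=2: [130, 128, 155, 207, 272, 310, 286, 238, 176, 154]
t=3: [189, 190, 225, 262, 269, 263, 277, 279, 261, 211]
t=4: [271, 278, 291, 301, 297, 290, 286, 286, 290, 284]
t=5: [279, 276, 262, 253, 254, 260, 265, 265, 267, 274]
t=6: [281, 287, 298, 308, 309, 304, 299, 295, 291, 285]

Answer: [281, 287, 298, 308, 309, 304, 299, 295, 291, 285]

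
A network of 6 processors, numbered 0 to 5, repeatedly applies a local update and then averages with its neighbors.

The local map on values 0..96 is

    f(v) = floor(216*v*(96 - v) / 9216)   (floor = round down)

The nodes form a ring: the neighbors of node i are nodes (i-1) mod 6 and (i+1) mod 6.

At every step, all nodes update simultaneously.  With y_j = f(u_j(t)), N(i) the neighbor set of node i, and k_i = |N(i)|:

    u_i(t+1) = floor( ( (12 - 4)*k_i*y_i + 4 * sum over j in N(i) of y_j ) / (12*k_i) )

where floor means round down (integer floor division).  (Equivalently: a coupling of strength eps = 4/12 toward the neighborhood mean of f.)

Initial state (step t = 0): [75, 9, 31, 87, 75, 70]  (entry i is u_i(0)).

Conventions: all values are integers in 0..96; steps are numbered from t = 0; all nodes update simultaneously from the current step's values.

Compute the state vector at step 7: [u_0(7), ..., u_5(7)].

Simulating step by step:
t=0: [75, 9, 31, 87, 75, 70]
t=1: [34, 25, 37, 25, 34, 40]
t=2: [48, 44, 47, 44, 48, 51]
t=3: [53, 53, 53, 53, 53, 53]
t=4: [53, 53, 53, 53, 53, 53]
t=5: [53, 53, 53, 53, 53, 53]
t=6: [53, 53, 53, 53, 53, 53]
t=7: [53, 53, 53, 53, 53, 53]

Answer: [53, 53, 53, 53, 53, 53]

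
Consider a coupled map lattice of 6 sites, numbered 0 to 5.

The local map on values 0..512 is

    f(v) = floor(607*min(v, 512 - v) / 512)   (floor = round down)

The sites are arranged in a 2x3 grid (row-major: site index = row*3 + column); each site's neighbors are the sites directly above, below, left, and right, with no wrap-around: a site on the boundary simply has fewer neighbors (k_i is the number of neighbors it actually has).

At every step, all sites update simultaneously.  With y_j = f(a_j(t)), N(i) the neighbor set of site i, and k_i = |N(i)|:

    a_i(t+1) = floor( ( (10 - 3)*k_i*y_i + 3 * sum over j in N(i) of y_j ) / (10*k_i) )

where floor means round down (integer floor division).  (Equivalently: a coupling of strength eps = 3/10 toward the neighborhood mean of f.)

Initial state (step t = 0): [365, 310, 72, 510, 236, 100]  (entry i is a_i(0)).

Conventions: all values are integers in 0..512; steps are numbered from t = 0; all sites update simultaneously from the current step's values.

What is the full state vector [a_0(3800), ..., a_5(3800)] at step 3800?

Answer: [253, 253, 253, 253, 253, 253]
Key observation: The state at step 35, [298, 298, 298, 298, 298, 298], reappears at step 39: the system is in a cycle of period 4 from step 35 on.  Therefore the state at step 3800 equals the state at step 35 + ((3800 - 35) mod 4) = 36, which is [253, 253, 253, 253, 253, 253].

Derivation:
t=0: [365, 310, 72, 510, 236, 100]
t=1: [157, 221, 113, 69, 231, 137]
t=2: [181, 242, 156, 125, 241, 174]
t=3: [214, 268, 202, 178, 263, 214]
t=4: [252, 281, 248, 229, 281, 257]
t=5: [290, 277, 292, 275, 275, 296]
t=6: [267, 274, 262, 277, 277, 260]
t=7: [287, 283, 294, 279, 280, 294]
t=8: [268, 269, 259, 274, 273, 260]
t=9: [287, 288, 297, 283, 284, 295]
t=10: [266, 264, 256, 270, 268, 258]
t=11: [290, 294, 301, 287, 290, 299]
t=12: [262, 258, 251, 265, 261, 253]
t=13: [296, 299, 297, 293, 297, 298]
t=14: [255, 252, 253, 257, 254, 253]
t=15: [301, 298, 298, 301, 300, 299]
t=16: [250, 252, 252, 250, 251, 252]
t=17: [296, 297, 298, 296, 297, 297]
t=18: [255, 254, 253, 255, 254, 253]
t=19: [301, 300, 299, 301, 300, 299]
t=20: [250, 251, 251, 250, 251, 251]
t=21: [296, 296, 297, 296, 296, 297]
t=22: [256, 255, 254, 256, 255, 254]
t=23: [302, 302, 301, 302, 302, 301]
t=24: [248, 248, 249, 248, 248, 249]
t=25: [294, 294, 294, 294, 294, 294]
t=26: [258, 258, 258, 258, 258, 258]
t=27: [301, 301, 301, 301, 301, 301]
t=28: [250, 250, 250, 250, 250, 250]
t=29: [296, 296, 296, 296, 296, 296]
t=30: [256, 256, 256, 256, 256, 256]
t=31: [303, 303, 303, 303, 303, 303]
t=32: [247, 247, 247, 247, 247, 247]
t=33: [292, 292, 292, 292, 292, 292]
t=34: [260, 260, 260, 260, 260, 260]
t=35: [298, 298, 298, 298, 298, 298]
t=36: [253, 253, 253, 253, 253, 253]
t=37: [299, 299, 299, 299, 299, 299]
t=38: [252, 252, 252, 252, 252, 252]
t=39: [298, 298, 298, 298, 298, 298]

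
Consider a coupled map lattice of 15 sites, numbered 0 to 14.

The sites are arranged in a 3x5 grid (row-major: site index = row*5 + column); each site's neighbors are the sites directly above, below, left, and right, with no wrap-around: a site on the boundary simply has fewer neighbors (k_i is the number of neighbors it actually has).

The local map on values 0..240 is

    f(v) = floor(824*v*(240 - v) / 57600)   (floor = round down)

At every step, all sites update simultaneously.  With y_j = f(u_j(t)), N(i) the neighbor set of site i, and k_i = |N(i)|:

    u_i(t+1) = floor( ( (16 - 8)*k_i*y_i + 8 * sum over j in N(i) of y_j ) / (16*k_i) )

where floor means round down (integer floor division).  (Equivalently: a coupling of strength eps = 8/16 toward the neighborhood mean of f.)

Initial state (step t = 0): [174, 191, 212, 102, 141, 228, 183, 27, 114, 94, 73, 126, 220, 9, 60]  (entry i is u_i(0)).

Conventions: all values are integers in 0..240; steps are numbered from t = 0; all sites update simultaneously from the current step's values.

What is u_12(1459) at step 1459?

Simulating step by step:
t=0: [174, 191, 212, 102, 141, 228, 183, 27, 114, 94, 73, 126, 220, 9, 60]
t=1: [125, 132, 111, 181, 198, 100, 131, 103, 166, 191, 148, 166, 83, 84, 133]
t=2: [203, 203, 194, 158, 130, 200, 199, 196, 171, 149, 190, 184, 186, 187, 181]
t=3: [108, 111, 132, 175, 196, 116, 119, 130, 164, 183, 132, 139, 140, 147, 159]
t=4: [203, 203, 196, 165, 139, 204, 204, 200, 177, 155, 202, 201, 199, 191, 178]
t=5: [106, 109, 127, 168, 191, 106, 107, 119, 156, 180, 108, 111, 117, 138, 158]
t=6: [203, 203, 199, 174, 148, 203, 203, 202, 185, 161, 203, 203, 204, 196, 181]
t=7: [107, 108, 121, 157, 183, 107, 107, 113, 144, 172, 107, 106, 109, 128, 152]
t=8: [203, 203, 201, 184, 162, 203, 203, 203, 193, 173, 203, 203, 204, 201, 188]
t=9: [107, 107, 116, 143, 168, 107, 107, 110, 130, 157, 107, 106, 106, 118, 138]
t=10: [203, 203, 203, 196, 182, 203, 203, 203, 201, 189, 203, 203, 203, 203, 198]
t=11: [107, 107, 109, 123, 140, 107, 107, 107, 115, 132, 107, 107, 107, 109, 120]
t=12: [203, 203, 203, 204, 202, 203, 203, 203, 204, 203, 203, 203, 203, 204, 204]
t=13: [107, 107, 106, 106, 107, 107, 107, 106, 105, 106, 107, 107, 106, 105, 105]
t=14: [203, 203, 203, 202, 203, 203, 203, 202, 202, 202, 203, 203, 202, 202, 202]
t=15: [107, 107, 107, 108, 108, 107, 107, 108, 109, 108, 107, 107, 108, 109, 109]
t=16: [203, 203, 203, 203, 203, 203, 203, 203, 203, 203, 203, 203, 203, 203, 203]
t=17: [107, 107, 107, 107, 107, 107, 107, 107, 107, 107, 107, 107, 107, 107, 107]
t=18: [203, 203, 203, 203, 203, 203, 203, 203, 203, 203, 203, 203, 203, 203, 203]

Answer: u_12(1459) = 107
Key observation: The state at step 16, [203, 203, 203, 203, 203, 203, 203, 203, 203, 203, 203, 203, 203, 203, 203], reappears at step 18: the system is in a cycle of period 2 from step 16 on.  Therefore the state at step 1459 equals the state at step 16 + ((1459 - 16) mod 2) = 17, which is [107, 107, 107, 107, 107, 107, 107, 107, 107, 107, 107, 107, 107, 107, 107].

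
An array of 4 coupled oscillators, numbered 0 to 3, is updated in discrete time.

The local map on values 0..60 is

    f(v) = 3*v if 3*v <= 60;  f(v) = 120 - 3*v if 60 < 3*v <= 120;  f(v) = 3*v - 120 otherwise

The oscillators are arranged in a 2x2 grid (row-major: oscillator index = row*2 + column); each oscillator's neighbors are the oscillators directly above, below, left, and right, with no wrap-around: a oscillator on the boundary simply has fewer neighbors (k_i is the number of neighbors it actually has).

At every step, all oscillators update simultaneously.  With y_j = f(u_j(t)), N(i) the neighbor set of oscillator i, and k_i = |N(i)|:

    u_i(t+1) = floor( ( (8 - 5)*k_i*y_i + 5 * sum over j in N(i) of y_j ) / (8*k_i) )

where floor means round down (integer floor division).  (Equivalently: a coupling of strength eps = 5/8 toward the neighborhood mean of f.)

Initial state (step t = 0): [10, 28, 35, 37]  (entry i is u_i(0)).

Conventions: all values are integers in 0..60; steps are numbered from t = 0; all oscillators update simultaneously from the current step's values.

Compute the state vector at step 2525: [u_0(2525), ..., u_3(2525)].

Simulating step by step:
t=0: [10, 28, 35, 37]
t=1: [27, 25, 17, 19]
t=2: [44, 46, 49, 51]
t=3: [18, 20, 24, 26]
t=4: [54, 52, 48, 49]
t=5: [34, 35, 30, 28]
t=6: [20, 22, 28, 27]
t=7: [50, 51, 44, 42]
t=8: [25, 23, 15, 16]
t=9: [46, 48, 45, 48]
t=10: [18, 22, 18, 21]
t=11: [54, 54, 54, 55]
t=12: [42, 42, 42, 43]
t=13: [6, 6, 6, 7]
t=14: [18, 18, 18, 19]
t=15: [54, 54, 54, 55]

Answer: [6, 6, 6, 7]
Key observation: The state at step 11, [54, 54, 54, 55], reappears at step 15: the system is in a cycle of period 4 from step 11 on.  Therefore the state at step 2525 equals the state at step 11 + ((2525 - 11) mod 4) = 13, which is [6, 6, 6, 7].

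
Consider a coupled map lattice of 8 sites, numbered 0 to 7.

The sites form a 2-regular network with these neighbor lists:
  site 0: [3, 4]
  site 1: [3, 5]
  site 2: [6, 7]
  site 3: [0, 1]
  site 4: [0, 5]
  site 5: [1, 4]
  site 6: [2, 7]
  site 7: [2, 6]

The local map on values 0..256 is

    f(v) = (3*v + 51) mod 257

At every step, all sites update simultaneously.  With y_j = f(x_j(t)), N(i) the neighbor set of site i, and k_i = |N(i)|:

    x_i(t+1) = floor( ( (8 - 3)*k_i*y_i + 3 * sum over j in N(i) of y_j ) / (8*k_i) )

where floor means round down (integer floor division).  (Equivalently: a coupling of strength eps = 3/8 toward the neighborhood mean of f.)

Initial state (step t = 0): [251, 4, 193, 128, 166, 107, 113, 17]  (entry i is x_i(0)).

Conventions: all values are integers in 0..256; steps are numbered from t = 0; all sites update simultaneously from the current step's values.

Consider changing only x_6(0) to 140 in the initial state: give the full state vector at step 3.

Answer: [136, 67, 74, 77, 92, 69, 113, 176]
Key observation: This trace re-runs the system from the modified initial state.

Derivation:
t=0: [251, 4, 193, 128, 166, 107, 140, 17]
t=1: [60, 94, 131, 129, 49, 90, 174, 125]
t=2: [215, 93, 159, 170, 179, 91, 103, 151]
t=3: [136, 67, 74, 77, 92, 69, 113, 176]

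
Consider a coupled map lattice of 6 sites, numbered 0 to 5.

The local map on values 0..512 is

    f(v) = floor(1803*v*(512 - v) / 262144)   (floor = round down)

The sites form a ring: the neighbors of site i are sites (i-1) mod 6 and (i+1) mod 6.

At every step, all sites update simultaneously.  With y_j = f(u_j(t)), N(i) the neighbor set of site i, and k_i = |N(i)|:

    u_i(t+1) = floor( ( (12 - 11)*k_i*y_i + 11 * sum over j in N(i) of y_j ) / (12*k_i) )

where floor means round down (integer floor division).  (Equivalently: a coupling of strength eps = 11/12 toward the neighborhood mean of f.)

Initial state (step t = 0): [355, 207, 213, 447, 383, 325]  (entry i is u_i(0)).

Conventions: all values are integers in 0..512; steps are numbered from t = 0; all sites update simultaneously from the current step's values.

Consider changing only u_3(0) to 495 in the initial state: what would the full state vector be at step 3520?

Answer: [254, 432, 254, 432, 254, 432]
Key observation: The state at step 15, [254, 432, 254, 432, 254, 432], reappears at step 16: the system is in a cycle of period 1 from step 15 on.  Therefore the state at step 3520 equals the state at step 15 + ((3520 - 15) mod 1) = 15, which is [254, 432, 254, 432, 254, 432].

Derivation:
t=0: [355, 207, 213, 495, 383, 325]
t=1: [422, 412, 261, 360, 245, 365]
t=2: [320, 349, 339, 443, 378, 356]
t=3: [389, 410, 309, 361, 299, 384]
t=4: [313, 372, 338, 429, 362, 379]
t=5: [358, 411, 309, 376, 301, 395]
t=6: [307, 395, 327, 426, 342, 399]
t=7: [323, 415, 295, 394, 290, 406]
t=8: [296, 416, 309, 430, 318, 419]
t=9: [285, 421, 272, 412, 269, 417]
t=10: [282, 430, 287, 434, 291, 431]
t=11: [258, 428, 254, 425, 253, 427]
t=12: [264, 433, 267, 433, 268, 433]
t=13: [252, 431, 252, 431, 252, 431]
t=14: [257, 432, 257, 432, 257, 432]
t=15: [254, 432, 254, 432, 254, 432]
t=16: [254, 432, 254, 432, 254, 432]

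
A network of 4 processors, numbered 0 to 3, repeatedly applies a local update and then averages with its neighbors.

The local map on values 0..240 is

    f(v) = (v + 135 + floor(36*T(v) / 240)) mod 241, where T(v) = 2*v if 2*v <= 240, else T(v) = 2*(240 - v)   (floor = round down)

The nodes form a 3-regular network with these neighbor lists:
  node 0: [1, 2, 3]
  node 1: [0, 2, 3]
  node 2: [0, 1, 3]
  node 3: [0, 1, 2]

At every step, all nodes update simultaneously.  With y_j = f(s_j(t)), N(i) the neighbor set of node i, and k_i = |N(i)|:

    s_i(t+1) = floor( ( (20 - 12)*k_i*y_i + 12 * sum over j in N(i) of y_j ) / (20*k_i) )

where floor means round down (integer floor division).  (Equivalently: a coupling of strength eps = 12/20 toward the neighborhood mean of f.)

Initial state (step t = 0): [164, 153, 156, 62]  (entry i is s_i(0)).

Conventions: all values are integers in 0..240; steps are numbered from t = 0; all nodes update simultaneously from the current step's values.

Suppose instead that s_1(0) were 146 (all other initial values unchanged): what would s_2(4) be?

Answer: s_2(4) = 89
Key observation: This trace re-runs the system from the modified initial state.

Derivation:
t=0: [164, 146, 156, 62]
t=1: [103, 101, 102, 130]
t=2: [32, 32, 32, 38]
t=3: [177, 177, 177, 179]
t=4: [89, 89, 89, 89]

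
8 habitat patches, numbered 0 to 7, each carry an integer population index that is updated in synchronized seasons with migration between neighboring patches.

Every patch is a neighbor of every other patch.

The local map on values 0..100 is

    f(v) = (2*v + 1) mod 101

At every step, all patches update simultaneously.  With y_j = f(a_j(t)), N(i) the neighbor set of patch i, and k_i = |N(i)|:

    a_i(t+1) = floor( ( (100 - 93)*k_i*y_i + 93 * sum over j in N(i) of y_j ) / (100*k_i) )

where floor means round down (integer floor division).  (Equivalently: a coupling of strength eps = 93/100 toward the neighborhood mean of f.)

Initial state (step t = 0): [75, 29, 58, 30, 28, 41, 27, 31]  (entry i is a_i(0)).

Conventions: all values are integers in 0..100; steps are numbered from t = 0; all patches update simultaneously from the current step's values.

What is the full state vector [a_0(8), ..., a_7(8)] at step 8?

Simulating step by step:
t=0: [75, 29, 58, 30, 28, 41, 27, 31]
t=1: [55, 55, 57, 55, 55, 53, 55, 55]
t=2: [10, 10, 9, 10, 10, 10, 10, 10]
t=3: [20, 20, 20, 20, 20, 20, 20, 20]
t=4: [41, 41, 41, 41, 41, 41, 41, 41]
t=5: [83, 83, 83, 83, 83, 83, 83, 83]
t=6: [66, 66, 66, 66, 66, 66, 66, 66]
t=7: [32, 32, 32, 32, 32, 32, 32, 32]
t=8: [65, 65, 65, 65, 65, 65, 65, 65]

Answer: [65, 65, 65, 65, 65, 65, 65, 65]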